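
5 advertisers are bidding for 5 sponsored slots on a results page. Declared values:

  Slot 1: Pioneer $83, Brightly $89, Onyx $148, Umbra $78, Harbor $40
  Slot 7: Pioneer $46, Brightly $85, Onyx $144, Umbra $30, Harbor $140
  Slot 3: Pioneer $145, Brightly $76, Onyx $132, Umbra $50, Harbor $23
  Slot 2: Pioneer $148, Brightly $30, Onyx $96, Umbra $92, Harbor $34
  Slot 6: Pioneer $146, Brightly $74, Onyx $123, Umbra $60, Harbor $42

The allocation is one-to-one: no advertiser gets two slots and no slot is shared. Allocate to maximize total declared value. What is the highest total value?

Optimal: Pioneer→Slot 6 ($146), Brightly→Slot 3 ($76), Onyx→Slot 1 ($148), Umbra→Slot 2 ($92), Harbor→Slot 7 ($140) — total 146+76+148+92+140 = $602.
Column-greedy (each slot in turn goes to its best remaining advertiser) gives $599, worse by 3.
Next-best assignment: Pioneer→Slot 3, Brightly→Slot 6, Onyx→Slot 1, Umbra→Slot 2, Harbor→Slot 7 = $599.
Every other assignment is strictly worse.

Max total: $602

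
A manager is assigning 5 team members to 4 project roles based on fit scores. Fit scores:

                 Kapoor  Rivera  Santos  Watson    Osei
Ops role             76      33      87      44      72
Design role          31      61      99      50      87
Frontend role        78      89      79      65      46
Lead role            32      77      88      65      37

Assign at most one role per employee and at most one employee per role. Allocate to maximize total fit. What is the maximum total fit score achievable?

Maximum total: 340 pts

Optimal: Kapoor→Ops role (76 pts), Osei→Design role (87 pts), Rivera→Frontend role (89 pts), Santos→Lead role (88 pts) — total 76+87+89+88 = 340 pts.
Row-greedy (each employee in turn takes its best remaining role) gives 298 pts, worse by 42.
Next-best assignment: Kapoor→Ops role, Santos→Design role, Rivera→Frontend role, Watson→Lead role = 329 pts.
Swapping Kapoor↔Osei (Kapoor→Design role 31 pts, Osei→Ops role 72 pts) loses 60.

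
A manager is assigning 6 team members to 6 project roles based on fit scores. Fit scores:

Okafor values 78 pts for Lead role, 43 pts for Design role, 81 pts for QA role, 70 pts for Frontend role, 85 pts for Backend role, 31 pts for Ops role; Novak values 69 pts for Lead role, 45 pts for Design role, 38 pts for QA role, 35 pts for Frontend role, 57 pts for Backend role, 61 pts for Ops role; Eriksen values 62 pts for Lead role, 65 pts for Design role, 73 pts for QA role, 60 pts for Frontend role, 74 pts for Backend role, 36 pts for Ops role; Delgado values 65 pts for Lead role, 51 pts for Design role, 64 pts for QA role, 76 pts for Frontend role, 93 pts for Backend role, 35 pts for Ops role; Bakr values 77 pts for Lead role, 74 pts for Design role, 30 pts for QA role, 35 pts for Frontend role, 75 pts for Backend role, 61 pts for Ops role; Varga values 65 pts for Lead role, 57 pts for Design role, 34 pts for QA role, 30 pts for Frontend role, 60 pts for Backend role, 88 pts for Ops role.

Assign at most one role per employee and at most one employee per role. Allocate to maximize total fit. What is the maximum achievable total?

Maximum total: 467 pts

Optimal: Okafor→Frontend role (70 pts), Novak→Lead role (69 pts), Eriksen→QA role (73 pts), Delgado→Backend role (93 pts), Bakr→Design role (74 pts), Varga→Ops role (88 pts) — total 70+69+73+93+74+88 = 467 pts.
Row-greedy (each employee in turn takes its best remaining role) gives 465 pts, worse by 2.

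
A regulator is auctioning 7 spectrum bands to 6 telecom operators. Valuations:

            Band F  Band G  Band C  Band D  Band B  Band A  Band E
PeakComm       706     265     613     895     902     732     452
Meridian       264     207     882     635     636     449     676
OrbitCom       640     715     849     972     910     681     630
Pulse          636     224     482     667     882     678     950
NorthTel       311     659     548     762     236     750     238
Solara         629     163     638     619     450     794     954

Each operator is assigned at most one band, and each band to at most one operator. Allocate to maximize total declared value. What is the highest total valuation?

Treat this as an assignment problem: match each operator to one band.
Optimal: PeakComm→Band B ($902M), Meridian→Band C ($882M), OrbitCom→Band D ($972M), Pulse→Band E ($950M), NorthTel→Band G ($659M), Solara→Band A ($794M) — total 902+882+972+950+659+794 = $5159M.
Max-entry greedy (repeatedly take the single best remaining cell) gives $5096M, worse by 63.
Next-best assignment: PeakComm→Band F, Meridian→Band C, OrbitCom→Band D, Pulse→Band B, NorthTel→Band A, Solara→Band E = $5146M.

Maximum total: $5159M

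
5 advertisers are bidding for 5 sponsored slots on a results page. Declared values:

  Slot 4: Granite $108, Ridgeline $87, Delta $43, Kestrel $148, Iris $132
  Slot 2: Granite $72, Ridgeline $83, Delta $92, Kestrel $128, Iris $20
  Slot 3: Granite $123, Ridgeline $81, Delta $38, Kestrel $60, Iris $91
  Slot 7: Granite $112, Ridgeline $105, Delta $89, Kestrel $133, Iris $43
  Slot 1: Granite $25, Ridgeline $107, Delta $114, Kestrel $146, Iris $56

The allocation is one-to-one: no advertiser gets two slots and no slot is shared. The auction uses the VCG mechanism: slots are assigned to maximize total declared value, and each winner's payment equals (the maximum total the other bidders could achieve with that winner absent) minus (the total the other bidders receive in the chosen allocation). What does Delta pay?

Efficient allocation: Granite→Slot 3 ($123), Ridgeline→Slot 7 ($105), Delta→Slot 1 ($114), Kestrel→Slot 2 ($128), Iris→Slot 4 ($132); total welfare W = $602.
Delta receives Slot 1 at value $114, so the others get W − 114 = $488.
Without Delta: best allocation of the remaining 4 bidders over all 5 slots is Granite→Slot 3 ($123), Ridgeline→Slot 7 ($105), Kestrel→Slot 1 ($146), Iris→Slot 4 ($132), total $506.
VCG payment = (others' best without Delta) − (others' welfare with Delta) = 506 − 488 = $18.

Delta pays $18.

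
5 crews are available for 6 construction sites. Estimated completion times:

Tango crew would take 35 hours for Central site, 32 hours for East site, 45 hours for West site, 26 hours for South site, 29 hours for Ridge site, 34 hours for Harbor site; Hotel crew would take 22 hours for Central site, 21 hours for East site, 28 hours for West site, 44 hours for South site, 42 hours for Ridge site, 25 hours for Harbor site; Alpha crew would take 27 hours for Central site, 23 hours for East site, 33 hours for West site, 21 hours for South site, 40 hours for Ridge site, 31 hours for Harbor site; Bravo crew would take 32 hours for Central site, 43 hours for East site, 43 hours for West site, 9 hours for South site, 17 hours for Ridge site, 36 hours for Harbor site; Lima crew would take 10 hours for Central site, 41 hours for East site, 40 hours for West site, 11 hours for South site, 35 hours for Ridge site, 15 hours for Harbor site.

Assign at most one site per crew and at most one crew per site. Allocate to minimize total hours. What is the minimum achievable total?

Minimum total: 96 hours

This is the linear assignment problem.
Optimal: Tango crew→Ridge site (29 hours), Hotel crew→Harbor site (25 hours), Alpha crew→East site (23 hours), Bravo crew→South site (9 hours), Lima crew→Central site (10 hours) — total 29+25+23+9+10 = 96 hours.
Min-entry greedy (repeatedly take the single cheapest remaining cell) gives 100 hours, worse by 4.
Next-best assignment: Tango crew→Ridge site, Hotel crew→Central site, Alpha crew→East site, Bravo crew→South site, Lima crew→Harbor site = 98 hours.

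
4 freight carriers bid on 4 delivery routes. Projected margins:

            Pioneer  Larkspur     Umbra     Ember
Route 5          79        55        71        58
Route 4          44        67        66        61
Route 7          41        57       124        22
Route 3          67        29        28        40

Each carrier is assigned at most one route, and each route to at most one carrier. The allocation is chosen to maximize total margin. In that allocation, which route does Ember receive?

Ember receives Route 5.

Treat this as an assignment problem: match each carrier to one route.
Optimal: Pioneer→Route 3 ($67k), Larkspur→Route 4 ($67k), Umbra→Route 7 ($124k), Ember→Route 5 ($58k) — total 67+67+124+58 = $316k.
Max-entry greedy (repeatedly take the single best remaining cell) gives $310k, worse by 6.
Next-best assignment: Pioneer→Route 5, Larkspur→Route 4, Umbra→Route 7, Ember→Route 3 = $310k.
Swapping Ember↔Larkspur (Ember→Route 4 $61k, Larkspur→Route 5 $55k) loses 9.
Ember's own top route is Route 4 ($61k), but forcing Ember→Route 4 and reassigning the rest optimally gives only $307k — worse by 9.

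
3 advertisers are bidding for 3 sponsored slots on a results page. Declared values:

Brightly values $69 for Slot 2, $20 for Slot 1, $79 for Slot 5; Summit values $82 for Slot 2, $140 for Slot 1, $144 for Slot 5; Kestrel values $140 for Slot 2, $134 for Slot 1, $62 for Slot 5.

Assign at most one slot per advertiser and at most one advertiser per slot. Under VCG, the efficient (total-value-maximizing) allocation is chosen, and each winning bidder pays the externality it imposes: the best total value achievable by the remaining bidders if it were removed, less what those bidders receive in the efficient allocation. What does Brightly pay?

Efficient allocation: Brightly→Slot 5 ($79), Summit→Slot 1 ($140), Kestrel→Slot 2 ($140); total welfare W = $359.
Brightly receives Slot 5 at value $79, so the others get W − 79 = $280.
Without Brightly: best allocation of the remaining 2 bidders over all 3 slots is Summit→Slot 5 ($144), Kestrel→Slot 2 ($140), total $284.
VCG payment = (others' best without Brightly) − (others' welfare with Brightly) = 284 − 280 = $4.

Brightly pays $4.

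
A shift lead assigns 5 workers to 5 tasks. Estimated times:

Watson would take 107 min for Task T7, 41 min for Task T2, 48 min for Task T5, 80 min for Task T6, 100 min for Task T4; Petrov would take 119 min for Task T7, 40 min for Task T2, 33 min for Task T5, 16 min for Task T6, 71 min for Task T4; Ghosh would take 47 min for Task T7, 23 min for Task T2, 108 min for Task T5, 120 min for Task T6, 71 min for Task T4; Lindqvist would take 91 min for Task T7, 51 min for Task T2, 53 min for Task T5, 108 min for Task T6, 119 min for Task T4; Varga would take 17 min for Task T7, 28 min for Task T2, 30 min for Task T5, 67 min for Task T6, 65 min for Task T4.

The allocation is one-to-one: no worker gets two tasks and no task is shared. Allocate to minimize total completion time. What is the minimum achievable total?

Min total: 198 min

This is the linear assignment problem.
Optimal: Watson→Task T2 (41 min), Petrov→Task T6 (16 min), Ghosh→Task T4 (71 min), Lindqvist→Task T5 (53 min), Varga→Task T7 (17 min) — total 41+16+71+53+17 = 198 min.
Row-greedy (each worker in turn takes its cheapest remaining task) gives 222 min, worse by 24.
Next-best assignment: Watson→Task T5, Petrov→Task T6, Ghosh→Task T4, Lindqvist→Task T2, Varga→Task T7 = 203 min.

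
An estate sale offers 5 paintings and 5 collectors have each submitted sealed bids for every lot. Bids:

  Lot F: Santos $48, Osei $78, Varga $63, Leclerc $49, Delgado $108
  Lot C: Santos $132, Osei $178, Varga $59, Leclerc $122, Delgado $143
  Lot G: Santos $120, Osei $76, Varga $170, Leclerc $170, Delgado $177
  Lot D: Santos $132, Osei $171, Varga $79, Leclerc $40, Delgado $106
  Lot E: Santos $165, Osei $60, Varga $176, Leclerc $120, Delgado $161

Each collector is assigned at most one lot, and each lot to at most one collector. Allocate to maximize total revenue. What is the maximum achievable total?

Treat this as an assignment problem: match each collector to one lot.
Optimal: Santos→Lot D ($132), Osei→Lot C ($178), Varga→Lot E ($176), Leclerc→Lot G ($170), Delgado→Lot F ($108) — total 132+178+176+170+108 = $764.
Column-greedy (each lot in turn goes to its best remaining collector) gives $708, worse by 56.
Next-best assignment: Santos→Lot C, Osei→Lot D, Varga→Lot E, Leclerc→Lot G, Delgado→Lot F = $757.
Every other assignment is strictly worse.

Max total: $764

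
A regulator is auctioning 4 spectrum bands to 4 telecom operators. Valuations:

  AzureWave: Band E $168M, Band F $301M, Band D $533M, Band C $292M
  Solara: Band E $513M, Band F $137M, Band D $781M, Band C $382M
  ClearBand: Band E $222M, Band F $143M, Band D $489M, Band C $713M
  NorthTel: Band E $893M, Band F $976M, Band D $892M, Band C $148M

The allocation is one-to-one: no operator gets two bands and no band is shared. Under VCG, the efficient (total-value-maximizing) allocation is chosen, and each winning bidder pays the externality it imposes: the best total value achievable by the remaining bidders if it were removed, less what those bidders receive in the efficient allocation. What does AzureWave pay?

AzureWave pays $268M.

Efficient allocation: AzureWave→Band D ($533M), Solara→Band E ($513M), ClearBand→Band C ($713M), NorthTel→Band F ($976M); total welfare W = $2735M.
AzureWave receives Band D at value $533M, so the others get W − 533 = $2202M.
Without AzureWave: best allocation of the remaining 3 bidders over all 4 bands is Solara→Band D ($781M), ClearBand→Band C ($713M), NorthTel→Band F ($976M), total $2470M.
VCG payment = (others' best without AzureWave) − (others' welfare with AzureWave) = 2470 − 2202 = $268M.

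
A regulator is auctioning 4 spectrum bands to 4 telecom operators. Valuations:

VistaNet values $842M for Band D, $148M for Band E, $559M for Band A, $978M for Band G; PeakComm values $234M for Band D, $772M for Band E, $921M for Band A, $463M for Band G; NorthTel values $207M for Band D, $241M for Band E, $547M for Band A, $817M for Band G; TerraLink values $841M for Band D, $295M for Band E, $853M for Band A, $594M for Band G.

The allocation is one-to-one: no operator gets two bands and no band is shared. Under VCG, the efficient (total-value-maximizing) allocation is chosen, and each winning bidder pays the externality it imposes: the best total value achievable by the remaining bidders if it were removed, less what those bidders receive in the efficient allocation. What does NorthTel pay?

Efficient allocation: VistaNet→Band D ($842M), PeakComm→Band E ($772M), NorthTel→Band G ($817M), TerraLink→Band A ($853M); total welfare W = $3284M.
NorthTel receives Band G at value $817M, so the others get W − 817 = $2467M.
Without NorthTel: best allocation of the remaining 3 bidders over all 4 bands is VistaNet→Band G ($978M), PeakComm→Band A ($921M), TerraLink→Band D ($841M), total $2740M.
VCG payment = (others' best without NorthTel) − (others' welfare with NorthTel) = 2740 − 2467 = $273M.

NorthTel pays $273M.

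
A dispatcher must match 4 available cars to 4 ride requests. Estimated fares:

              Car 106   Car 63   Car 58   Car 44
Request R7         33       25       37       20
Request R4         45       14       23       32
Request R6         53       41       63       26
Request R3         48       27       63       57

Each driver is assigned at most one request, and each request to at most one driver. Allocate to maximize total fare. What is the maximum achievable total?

Optimal: Car 106→Request R4 ($45), Car 63→Request R7 ($25), Car 58→Request R6 ($63), Car 44→Request R3 ($57) — total 45+25+63+57 = $190.
Column-greedy (each request in turn goes to its best remaining driver) gives $180, worse by 10.
Next-best assignment: Car 106→Request R4, Car 63→Request R6, Car 58→Request R7, Car 44→Request R3 = $180.
Swapping Car 106↔Car 58 (Car 106→Request R6 $53, Car 58→Request R4 $23) loses 32.
Checked against all permutations: $190 is optimal.

Maximum total: $190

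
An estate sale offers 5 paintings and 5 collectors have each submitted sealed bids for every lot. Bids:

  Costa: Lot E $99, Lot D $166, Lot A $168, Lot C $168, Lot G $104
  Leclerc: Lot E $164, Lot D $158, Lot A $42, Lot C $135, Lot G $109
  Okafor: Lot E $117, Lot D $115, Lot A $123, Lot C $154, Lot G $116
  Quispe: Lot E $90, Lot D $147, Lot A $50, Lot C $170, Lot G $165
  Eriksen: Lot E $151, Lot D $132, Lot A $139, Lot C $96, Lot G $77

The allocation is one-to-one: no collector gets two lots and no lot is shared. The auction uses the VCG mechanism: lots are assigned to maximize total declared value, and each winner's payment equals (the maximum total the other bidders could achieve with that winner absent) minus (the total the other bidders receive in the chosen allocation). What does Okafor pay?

Okafor pays $5.

Efficient allocation: Costa→Lot A ($168), Leclerc→Lot D ($158), Okafor→Lot C ($154), Quispe→Lot G ($165), Eriksen→Lot E ($151); total welfare W = $796.
Okafor receives Lot C at value $154, so the others get W − 154 = $642.
Without Okafor: best allocation of the remaining 4 bidders over all 5 lots is Costa→Lot A ($168), Leclerc→Lot D ($158), Quispe→Lot C ($170), Eriksen→Lot E ($151), total $647.
VCG payment = (others' best without Okafor) − (others' welfare with Okafor) = 647 − 642 = $5.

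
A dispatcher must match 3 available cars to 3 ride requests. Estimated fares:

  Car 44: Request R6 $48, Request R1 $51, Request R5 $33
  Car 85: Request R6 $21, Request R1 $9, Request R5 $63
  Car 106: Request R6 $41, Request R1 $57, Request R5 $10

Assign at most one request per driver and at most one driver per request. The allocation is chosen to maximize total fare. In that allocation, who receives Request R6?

This is a one-to-one assignment (maximum-weight bipartite matching).
Optimal: Car 44→Request R6 ($48), Car 85→Request R5 ($63), Car 106→Request R1 ($57) — total 48+63+57 = $168.
Swapping Car 44↔Car 106 (Car 44→Request R1 $51, Car 106→Request R6 $41) loses 13.
Car 44's own top request is Request R1 ($51), but forcing Car 44→Request R1 and reassigning the rest optimally gives only $155 — worse by 13.

Car 44 receives Request R6.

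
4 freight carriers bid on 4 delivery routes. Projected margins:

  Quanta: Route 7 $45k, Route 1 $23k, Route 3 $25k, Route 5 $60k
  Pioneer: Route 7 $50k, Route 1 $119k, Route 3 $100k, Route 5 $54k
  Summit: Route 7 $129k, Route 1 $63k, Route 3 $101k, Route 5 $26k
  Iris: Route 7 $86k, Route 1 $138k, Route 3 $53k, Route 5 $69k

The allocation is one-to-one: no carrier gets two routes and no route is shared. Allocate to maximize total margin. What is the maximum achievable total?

This is a one-to-one assignment (maximum-weight bipartite matching).
Optimal: Quanta→Route 5 ($60k), Pioneer→Route 3 ($100k), Summit→Route 7 ($129k), Iris→Route 1 ($138k) — total 60+100+129+138 = $427k.
Row-greedy (each carrier in turn takes its best remaining route) gives $361k, worse by 66.
Swapping Pioneer↔Quanta (Pioneer→Route 5 $54k, Quanta→Route 3 $25k) loses 81.
Every other assignment is strictly worse.

Max total: $427k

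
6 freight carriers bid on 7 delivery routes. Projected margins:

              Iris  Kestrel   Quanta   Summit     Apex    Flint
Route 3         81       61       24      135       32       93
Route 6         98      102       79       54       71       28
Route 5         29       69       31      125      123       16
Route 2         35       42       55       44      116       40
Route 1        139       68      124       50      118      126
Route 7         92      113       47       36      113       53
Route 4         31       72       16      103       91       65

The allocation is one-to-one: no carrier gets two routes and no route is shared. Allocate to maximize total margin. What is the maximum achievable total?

Maximum total: $669k

Optimal: Iris→Route 6 ($98k), Kestrel→Route 7 ($113k), Quanta→Route 1 ($124k), Summit→Route 5 ($125k), Apex→Route 2 ($116k), Flint→Route 3 ($93k) — total 98+113+124+125+116+93 = $669k.
Next-best assignment: Iris→Route 1, Kestrel→Route 7, Quanta→Route 6, Summit→Route 5, Apex→Route 2, Flint→Route 3 = $665k.
Swapping Iris↔Quanta (Iris→Route 1 $139k, Quanta→Route 6 $79k) loses 4.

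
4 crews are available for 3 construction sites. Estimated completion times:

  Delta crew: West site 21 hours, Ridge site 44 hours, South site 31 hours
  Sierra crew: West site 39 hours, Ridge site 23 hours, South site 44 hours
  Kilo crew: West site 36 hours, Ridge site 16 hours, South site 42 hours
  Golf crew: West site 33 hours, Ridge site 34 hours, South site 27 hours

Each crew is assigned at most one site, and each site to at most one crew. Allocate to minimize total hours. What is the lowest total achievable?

Optimal: Delta crew→West site (21 hours), Kilo crew→Ridge site (16 hours), Golf crew→South site (27 hours) — total 21+16+27 = 64 hours.
Next-best assignment: Delta crew→West site, Sierra crew→Ridge site, Golf crew→South site = 71 hours.

Min total: 64 hours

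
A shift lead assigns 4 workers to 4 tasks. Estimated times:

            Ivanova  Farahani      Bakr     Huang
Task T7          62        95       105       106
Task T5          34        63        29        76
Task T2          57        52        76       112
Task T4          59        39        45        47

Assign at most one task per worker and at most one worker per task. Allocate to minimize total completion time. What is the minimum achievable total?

Minimum total: 190 min

This is a one-to-one assignment (minimum-cost bipartite matching).
Optimal: Ivanova→Task T7 (62 min), Farahani→Task T2 (52 min), Bakr→Task T5 (29 min), Huang→Task T4 (47 min) — total 62+52+29+47 = 190 min.
Min-entry greedy (repeatedly take the single cheapest remaining cell) gives 231 min, worse by 41.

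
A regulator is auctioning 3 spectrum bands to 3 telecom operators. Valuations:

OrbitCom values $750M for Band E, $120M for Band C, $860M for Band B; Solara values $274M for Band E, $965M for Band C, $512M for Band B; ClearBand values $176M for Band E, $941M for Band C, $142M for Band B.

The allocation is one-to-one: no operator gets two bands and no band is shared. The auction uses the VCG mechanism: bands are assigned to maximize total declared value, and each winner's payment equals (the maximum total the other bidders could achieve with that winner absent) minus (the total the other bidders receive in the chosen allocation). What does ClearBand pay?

Efficient allocation: OrbitCom→Band E ($750M), Solara→Band B ($512M), ClearBand→Band C ($941M); total welfare W = $2203M.
ClearBand receives Band C at value $941M, so the others get W − 941 = $1262M.
Without ClearBand: best allocation of the remaining 2 bidders over all 3 bands is OrbitCom→Band B ($860M), Solara→Band C ($965M), total $1825M.
VCG payment = (others' best without ClearBand) − (others' welfare with ClearBand) = 1825 − 1262 = $563M.

ClearBand pays $563M.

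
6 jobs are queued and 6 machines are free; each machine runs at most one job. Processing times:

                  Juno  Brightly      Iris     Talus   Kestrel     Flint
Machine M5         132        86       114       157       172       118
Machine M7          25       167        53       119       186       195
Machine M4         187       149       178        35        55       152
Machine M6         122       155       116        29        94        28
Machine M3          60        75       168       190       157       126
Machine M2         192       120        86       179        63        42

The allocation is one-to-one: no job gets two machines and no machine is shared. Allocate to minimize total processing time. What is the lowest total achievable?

Optimal: Juno→Machine M3 (60 min), Brightly→Machine M5 (86 min), Iris→Machine M7 (53 min), Talus→Machine M4 (35 min), Kestrel→Machine M2 (63 min), Flint→Machine M6 (28 min) — total 60+86+53+35+63+28 = 325 min.
Row-greedy (each job in turn takes its cheapest remaining machine) gives 388 min, worse by 63.

Minimum total: 325 min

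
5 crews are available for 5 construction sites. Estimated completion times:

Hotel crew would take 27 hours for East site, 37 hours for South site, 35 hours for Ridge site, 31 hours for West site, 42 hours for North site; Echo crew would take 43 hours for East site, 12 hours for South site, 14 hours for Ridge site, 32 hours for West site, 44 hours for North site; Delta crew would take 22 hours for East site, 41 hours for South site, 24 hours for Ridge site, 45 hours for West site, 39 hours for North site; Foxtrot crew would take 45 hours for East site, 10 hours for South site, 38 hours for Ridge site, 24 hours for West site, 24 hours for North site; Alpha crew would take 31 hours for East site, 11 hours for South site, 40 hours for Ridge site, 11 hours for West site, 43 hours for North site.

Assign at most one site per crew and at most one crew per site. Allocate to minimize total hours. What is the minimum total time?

Optimal: Hotel crew→East site (27 hours), Echo crew→South site (12 hours), Delta crew→Ridge site (24 hours), Foxtrot crew→North site (24 hours), Alpha crew→West site (11 hours) — total 27+12+24+24+11 = 98 hours.
Next-best assignment: Hotel crew→North site, Echo crew→Ridge site, Delta crew→East site, Foxtrot crew→South site, Alpha crew→West site = 99 hours.
Swapping Echo crew↔Foxtrot crew (Echo crew→North site 44 hours, Foxtrot crew→South site 10 hours) adds 18.
Checked against all permutations: 98 hours is optimal.

Minimum total: 98 hours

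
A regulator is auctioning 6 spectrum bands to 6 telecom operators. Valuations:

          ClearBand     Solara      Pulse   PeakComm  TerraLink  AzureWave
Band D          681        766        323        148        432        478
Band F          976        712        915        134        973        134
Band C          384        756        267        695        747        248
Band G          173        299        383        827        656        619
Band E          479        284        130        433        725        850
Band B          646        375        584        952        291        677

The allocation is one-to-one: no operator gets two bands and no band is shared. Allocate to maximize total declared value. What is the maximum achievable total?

This is the linear assignment problem.
Optimal: ClearBand→Band D ($681M), Solara→Band C ($756M), Pulse→Band F ($915M), PeakComm→Band B ($952M), TerraLink→Band G ($656M), AzureWave→Band E ($850M) — total 681+756+915+952+656+850 = $4810M.
Column-greedy (each band in turn goes to its best remaining operator) gives $4750M, worse by 60.
Swapping TerraLink↔ClearBand (TerraLink→Band D $432M, ClearBand→Band G $173M) loses 732.
Every other assignment is strictly worse.

Maximum total: $4810M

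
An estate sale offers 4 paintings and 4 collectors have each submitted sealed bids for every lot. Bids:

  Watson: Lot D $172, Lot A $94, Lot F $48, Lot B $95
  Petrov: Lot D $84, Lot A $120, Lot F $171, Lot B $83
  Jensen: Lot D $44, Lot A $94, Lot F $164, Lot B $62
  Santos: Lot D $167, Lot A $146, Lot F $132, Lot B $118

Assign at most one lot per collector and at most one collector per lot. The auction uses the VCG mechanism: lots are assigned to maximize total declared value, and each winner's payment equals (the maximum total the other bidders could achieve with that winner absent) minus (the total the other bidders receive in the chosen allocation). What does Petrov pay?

Efficient allocation: Watson→Lot D ($172), Petrov→Lot A ($120), Jensen→Lot F ($164), Santos→Lot B ($118); total welfare W = $574.
Petrov receives Lot A at value $120, so the others get W − 120 = $454.
Without Petrov: best allocation of the remaining 3 bidders over all 4 lots is Watson→Lot D ($172), Jensen→Lot F ($164), Santos→Lot A ($146), total $482.
VCG payment = (others' best without Petrov) − (others' welfare with Petrov) = 482 − 454 = $28.

Petrov pays $28.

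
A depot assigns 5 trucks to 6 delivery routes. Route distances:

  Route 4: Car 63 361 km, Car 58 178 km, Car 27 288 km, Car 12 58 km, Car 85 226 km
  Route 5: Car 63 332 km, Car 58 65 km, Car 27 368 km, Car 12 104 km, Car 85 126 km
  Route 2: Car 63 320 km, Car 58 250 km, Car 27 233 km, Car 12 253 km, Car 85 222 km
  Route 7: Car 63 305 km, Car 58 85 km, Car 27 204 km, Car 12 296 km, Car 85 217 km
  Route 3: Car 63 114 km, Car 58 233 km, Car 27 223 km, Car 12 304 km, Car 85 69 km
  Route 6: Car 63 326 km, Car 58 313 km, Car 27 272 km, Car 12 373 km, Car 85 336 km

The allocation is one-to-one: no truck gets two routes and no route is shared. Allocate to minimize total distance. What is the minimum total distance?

Minimum total: 616 km

Treat this as an assignment problem: match each truck to one route.
Optimal: Car 63→Route 3 (114 km), Car 58→Route 7 (85 km), Car 27→Route 2 (233 km), Car 12→Route 4 (58 km), Car 85→Route 5 (126 km) — total 114+85+233+58+126 = 616 km.
Row-greedy (each truck in turn takes its cheapest remaining route) gives 663 km, worse by 47.
Next-best assignment: Car 63→Route 3, Car 58→Route 7, Car 27→Route 6, Car 12→Route 4, Car 85→Route 5 = 655 km.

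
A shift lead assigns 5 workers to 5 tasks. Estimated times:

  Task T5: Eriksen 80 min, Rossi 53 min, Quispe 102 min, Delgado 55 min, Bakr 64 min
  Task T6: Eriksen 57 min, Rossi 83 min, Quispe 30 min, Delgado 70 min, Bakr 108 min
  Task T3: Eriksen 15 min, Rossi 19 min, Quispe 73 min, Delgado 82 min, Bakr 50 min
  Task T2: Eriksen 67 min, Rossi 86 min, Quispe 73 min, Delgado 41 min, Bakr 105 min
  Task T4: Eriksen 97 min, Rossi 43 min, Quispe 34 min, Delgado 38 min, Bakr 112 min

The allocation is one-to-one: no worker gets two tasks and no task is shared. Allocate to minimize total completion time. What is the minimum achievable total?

Minimum total: 193 min

Optimal: Eriksen→Task T3 (15 min), Rossi→Task T4 (43 min), Quispe→Task T6 (30 min), Delgado→Task T2 (41 min), Bakr→Task T5 (64 min) — total 15+43+30+41+64 = 193 min.
Column-greedy (each task in turn goes to its cheapest remaining worker) gives 251 min, worse by 58.
Every other assignment is strictly worse.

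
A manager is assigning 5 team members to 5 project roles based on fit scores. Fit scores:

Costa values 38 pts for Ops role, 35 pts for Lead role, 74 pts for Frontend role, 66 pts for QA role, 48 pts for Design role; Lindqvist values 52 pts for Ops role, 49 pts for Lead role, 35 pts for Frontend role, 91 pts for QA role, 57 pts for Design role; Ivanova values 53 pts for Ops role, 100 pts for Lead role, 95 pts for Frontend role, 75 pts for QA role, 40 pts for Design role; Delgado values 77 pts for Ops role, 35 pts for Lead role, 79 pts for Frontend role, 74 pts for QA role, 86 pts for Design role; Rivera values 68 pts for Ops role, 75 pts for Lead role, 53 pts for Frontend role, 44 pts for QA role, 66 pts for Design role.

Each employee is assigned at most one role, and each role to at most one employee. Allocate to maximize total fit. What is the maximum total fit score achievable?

Optimal: Costa→Frontend role (74 pts), Lindqvist→QA role (91 pts), Ivanova→Lead role (100 pts), Delgado→Design role (86 pts), Rivera→Ops role (68 pts) — total 74+91+100+86+68 = 419 pts.
Column-greedy (each role in turn goes to its best remaining employee) gives 408 pts, worse by 11.
Next-best assignment: Costa→Frontend role, Lindqvist→QA role, Ivanova→Lead role, Delgado→Ops role, Rivera→Design role = 408 pts.
Swapping Costa↔Lindqvist (Costa→QA role 66 pts, Lindqvist→Frontend role 35 pts) loses 64.
Checked against all permutations: 419 pts is optimal.

Maximum total: 419 pts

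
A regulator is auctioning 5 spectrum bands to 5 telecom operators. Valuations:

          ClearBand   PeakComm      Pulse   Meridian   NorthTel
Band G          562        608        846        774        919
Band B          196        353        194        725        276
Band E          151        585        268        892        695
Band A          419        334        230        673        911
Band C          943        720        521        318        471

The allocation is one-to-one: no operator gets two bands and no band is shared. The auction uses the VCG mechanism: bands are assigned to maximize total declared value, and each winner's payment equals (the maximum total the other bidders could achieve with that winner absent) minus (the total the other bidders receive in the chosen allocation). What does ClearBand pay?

Efficient allocation: ClearBand→Band C ($943M), PeakComm→Band E ($585M), Pulse→Band G ($846M), Meridian→Band B ($725M), NorthTel→Band A ($911M); total welfare W = $4010M.
ClearBand receives Band C at value $943M, so the others get W − 943 = $3067M.
Without ClearBand: best allocation of the remaining 4 bidders over all 5 bands is PeakComm→Band C ($720M), Pulse→Band G ($846M), Meridian→Band E ($892M), NorthTel→Band A ($911M), total $3369M.
VCG payment = (others' best without ClearBand) − (others' welfare with ClearBand) = 3369 − 3067 = $302M.

ClearBand pays $302M.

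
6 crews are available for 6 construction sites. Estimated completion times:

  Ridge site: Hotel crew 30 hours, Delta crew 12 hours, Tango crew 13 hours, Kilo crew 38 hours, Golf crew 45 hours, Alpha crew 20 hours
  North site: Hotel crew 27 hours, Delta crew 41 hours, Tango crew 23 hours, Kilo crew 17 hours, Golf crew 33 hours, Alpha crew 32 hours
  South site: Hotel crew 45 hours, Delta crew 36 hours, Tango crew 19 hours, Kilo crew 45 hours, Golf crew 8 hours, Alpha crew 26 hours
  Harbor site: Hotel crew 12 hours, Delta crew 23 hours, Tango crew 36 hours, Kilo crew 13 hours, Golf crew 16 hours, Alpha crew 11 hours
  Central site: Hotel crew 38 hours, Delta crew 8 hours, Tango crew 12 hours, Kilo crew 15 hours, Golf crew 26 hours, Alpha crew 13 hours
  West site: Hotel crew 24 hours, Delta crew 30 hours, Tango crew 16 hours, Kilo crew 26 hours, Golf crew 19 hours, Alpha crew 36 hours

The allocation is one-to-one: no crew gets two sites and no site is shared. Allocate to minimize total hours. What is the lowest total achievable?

Minimum total: 78 hours

Optimal: Hotel crew→Harbor site (12 hours), Delta crew→Ridge site (12 hours), Tango crew→West site (16 hours), Kilo crew→North site (17 hours), Golf crew→South site (8 hours), Alpha crew→Central site (13 hours) — total 12+12+16+17+8+13 = 78 hours.
Column-greedy (each site in turn goes to its cheapest remaining crew) gives 84 hours, worse by 6.
No other one-to-one assignment undercuts 78 hours.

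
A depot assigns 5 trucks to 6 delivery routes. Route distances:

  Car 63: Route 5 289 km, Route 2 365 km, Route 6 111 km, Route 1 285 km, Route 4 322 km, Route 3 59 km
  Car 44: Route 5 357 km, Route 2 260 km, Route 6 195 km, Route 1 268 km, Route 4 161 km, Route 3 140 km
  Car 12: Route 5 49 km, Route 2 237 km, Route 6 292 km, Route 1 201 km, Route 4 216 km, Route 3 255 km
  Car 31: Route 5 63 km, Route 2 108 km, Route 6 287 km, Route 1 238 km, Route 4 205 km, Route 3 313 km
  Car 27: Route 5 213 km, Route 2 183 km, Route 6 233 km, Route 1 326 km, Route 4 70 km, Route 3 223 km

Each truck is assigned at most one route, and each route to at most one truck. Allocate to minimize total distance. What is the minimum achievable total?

Optimal: Car 63→Route 6 (111 km), Car 44→Route 3 (140 km), Car 12→Route 5 (49 km), Car 31→Route 2 (108 km), Car 27→Route 4 (70 km) — total 111+140+49+108+70 = 478 km.
Min-entry greedy (repeatedly take the single cheapest remaining cell) gives 481 km, worse by 3.
Next-best assignment: Car 63→Route 3, Car 44→Route 6, Car 12→Route 5, Car 31→Route 2, Car 27→Route 4 = 481 km.
Checked against all permutations: 478 km is optimal.

Min total: 478 km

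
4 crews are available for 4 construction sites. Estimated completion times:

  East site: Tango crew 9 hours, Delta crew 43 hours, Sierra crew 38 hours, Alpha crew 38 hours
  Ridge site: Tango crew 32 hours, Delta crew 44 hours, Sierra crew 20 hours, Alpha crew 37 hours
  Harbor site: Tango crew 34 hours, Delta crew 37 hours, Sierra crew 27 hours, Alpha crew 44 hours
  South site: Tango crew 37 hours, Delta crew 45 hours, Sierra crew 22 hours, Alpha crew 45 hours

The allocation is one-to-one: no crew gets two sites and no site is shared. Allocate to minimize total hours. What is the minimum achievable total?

Minimum total: 105 hours

Optimal: Tango crew→East site (9 hours), Delta crew→Harbor site (37 hours), Sierra crew→South site (22 hours), Alpha crew→Ridge site (37 hours) — total 9+37+22+37 = 105 hours.
Row-greedy (each crew in turn takes its cheapest remaining site) gives 111 hours, worse by 6.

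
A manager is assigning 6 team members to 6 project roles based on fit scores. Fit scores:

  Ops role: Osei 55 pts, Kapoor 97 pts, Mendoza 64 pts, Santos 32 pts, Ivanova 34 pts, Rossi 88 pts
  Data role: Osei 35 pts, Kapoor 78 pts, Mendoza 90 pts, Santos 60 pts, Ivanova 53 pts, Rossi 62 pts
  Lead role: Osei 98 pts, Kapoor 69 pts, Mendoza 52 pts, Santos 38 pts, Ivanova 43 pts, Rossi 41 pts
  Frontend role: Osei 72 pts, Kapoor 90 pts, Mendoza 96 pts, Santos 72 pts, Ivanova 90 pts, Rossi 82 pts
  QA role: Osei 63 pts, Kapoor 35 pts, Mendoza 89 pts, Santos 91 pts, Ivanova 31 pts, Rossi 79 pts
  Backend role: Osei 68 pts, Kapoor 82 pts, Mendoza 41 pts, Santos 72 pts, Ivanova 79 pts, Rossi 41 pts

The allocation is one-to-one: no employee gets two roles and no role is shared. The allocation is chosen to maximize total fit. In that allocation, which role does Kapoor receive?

Optimal: Osei→Lead role (98 pts), Kapoor→Backend role (82 pts), Mendoza→Data role (90 pts), Santos→QA role (91 pts), Ivanova→Frontend role (90 pts), Rossi→Ops role (88 pts) — total 98+82+90+91+90+88 = 539 pts.
Row-greedy (each employee in turn takes its best remaining role) gives 523 pts, worse by 16.
Next-best assignment: Osei→Lead role, Kapoor→Ops role, Mendoza→Data role, Santos→QA role, Ivanova→Backend role, Rossi→Frontend role = 537 pts.
Checked against all permutations: 539 pts is optimal.
Kapoor's own top role is Ops role (97 pts), but forcing Kapoor→Ops role and reassigning the rest optimally gives only 537 pts — worse by 2.

Kapoor receives Backend role.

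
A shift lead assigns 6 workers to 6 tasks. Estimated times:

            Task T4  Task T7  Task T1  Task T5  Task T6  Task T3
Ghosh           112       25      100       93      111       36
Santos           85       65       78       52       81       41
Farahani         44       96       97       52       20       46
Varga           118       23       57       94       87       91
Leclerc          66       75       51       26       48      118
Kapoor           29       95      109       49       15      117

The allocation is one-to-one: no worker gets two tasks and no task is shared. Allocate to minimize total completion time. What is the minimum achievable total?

Optimal: Ghosh→Task T7 (25 min), Santos→Task T3 (41 min), Farahani→Task T6 (20 min), Varga→Task T1 (57 min), Leclerc→Task T5 (26 min), Kapoor→Task T4 (29 min) — total 25+41+20+57+26+29 = 198 min.
Min-entry greedy (repeatedly take the single cheapest remaining cell) gives 222 min, worse by 24.
Next-best assignment: Ghosh→Task T7, Santos→Task T3, Farahani→Task T4, Varga→Task T1, Leclerc→Task T5, Kapoor→Task T6 = 208 min.
Swapping Varga↔Farahani (Varga→Task T6 87 min, Farahani→Task T1 97 min) adds 107.
Every other assignment is strictly worse.

Min total: 198 min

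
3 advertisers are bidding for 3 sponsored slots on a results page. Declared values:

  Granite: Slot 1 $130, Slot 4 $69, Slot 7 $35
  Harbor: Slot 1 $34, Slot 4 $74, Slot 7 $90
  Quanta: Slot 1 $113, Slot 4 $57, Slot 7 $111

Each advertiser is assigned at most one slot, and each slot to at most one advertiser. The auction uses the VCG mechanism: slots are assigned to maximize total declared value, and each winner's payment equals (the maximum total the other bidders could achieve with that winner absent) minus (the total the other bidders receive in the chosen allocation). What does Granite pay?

Efficient allocation: Granite→Slot 1 ($130), Harbor→Slot 4 ($74), Quanta→Slot 7 ($111); total welfare W = $315.
Granite receives Slot 1 at value $130, so the others get W − 130 = $185.
Without Granite: best allocation of the remaining 2 bidders over all 3 slots is Harbor→Slot 7 ($90), Quanta→Slot 1 ($113), total $203.
VCG payment = (others' best without Granite) − (others' welfare with Granite) = 203 − 185 = $18.

Granite pays $18.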